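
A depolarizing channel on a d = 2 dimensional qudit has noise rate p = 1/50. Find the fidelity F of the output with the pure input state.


F = (1-p) + p/d
= (1 - 0.0200) + 0.0200/2
= 0.9800 + 0.0100
= 0.9900

0.9900


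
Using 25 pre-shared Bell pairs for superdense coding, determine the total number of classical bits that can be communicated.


Superdense coding allows 2 classical bits per shared entangled pair.
25 pair(s) -> 2 * 25 = 50 classical bits

50


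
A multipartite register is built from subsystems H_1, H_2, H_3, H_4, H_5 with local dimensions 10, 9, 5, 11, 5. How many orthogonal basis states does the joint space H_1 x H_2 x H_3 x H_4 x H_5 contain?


dim(H_1 x H_2 x H_3 x H_4 x H_5) = 10 * 9 * 5 * 11 * 5
= 90 * 5 * 11 * 5
= 450 * 11 * 5
= 4950 * 5
= 24750

24750


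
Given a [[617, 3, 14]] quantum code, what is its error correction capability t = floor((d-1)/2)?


Code parameters: [[617, 3, 14]], distance d = 14.
Number of correctable errors = floor((d-1)/2)
= floor((14 - 1)/2)
= floor(13/2)
= 6

6


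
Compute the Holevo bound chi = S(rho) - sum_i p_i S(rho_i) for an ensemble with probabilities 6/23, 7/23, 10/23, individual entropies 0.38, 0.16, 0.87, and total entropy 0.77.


chi = S(rho) - sum_i p_i * S(rho_i)
Weighted entropy = 6/23 * 0.38 + 7/23 * 0.16 + 10/23 * 0.87
= 0.5261
chi = 0.77 - 0.5261
= 0.2439

0.2439


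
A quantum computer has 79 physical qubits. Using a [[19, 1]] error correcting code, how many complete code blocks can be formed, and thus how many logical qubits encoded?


Each code block uses 19 physical qubits for 1 logical qubit(s).
Number of complete blocks = floor(79 / 19) = 4
Logical qubits = 4 * 1
= 4

4


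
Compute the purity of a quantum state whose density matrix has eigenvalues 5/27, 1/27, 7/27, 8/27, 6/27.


tr(rho^2) = sum of eigenvalues squared
= (5/27)^2 + (1/27)^2 + (7/27)^2 + (8/27)^2 + (6/27)^2
= (25 + 1 + 49 + 64 + 36) / 729
= 175/729
= 0.2401

0.2401


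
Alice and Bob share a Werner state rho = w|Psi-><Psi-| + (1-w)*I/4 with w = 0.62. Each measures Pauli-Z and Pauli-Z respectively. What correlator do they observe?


|Psi-> = (|01> - |10>)/sqrt(2)
For the pure Bell state, <Z_A Z_B> = -1 (Bell-state Pauli correlator).
The maximally-mixed part I/4 has tr(I/4 * P tensor P) = 0 for any traceless Pauli P.
So <Z_A Z_B>_rho = w * (-1) + (1 - w) * 0
= 0.62 * (-1)
= -0.6200

-0.6200


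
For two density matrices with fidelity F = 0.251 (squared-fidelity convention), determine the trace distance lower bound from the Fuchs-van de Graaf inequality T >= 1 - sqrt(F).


Fuchs-van de Graaf (squared-fidelity convention): 1 - sqrt(F) <= T <= sqrt(1 - F).
Lower bound: T >= 1 - sqrt(F)
sqrt(F) = sqrt(0.251) = 0.5010
T >= 1 - 0.5010
T >= 0.4990

0.4990


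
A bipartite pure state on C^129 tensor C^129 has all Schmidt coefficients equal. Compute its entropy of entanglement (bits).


For a maximally entangled state in d x d:
S = log2(d) = log2(129)
= 7.0112

7.0112


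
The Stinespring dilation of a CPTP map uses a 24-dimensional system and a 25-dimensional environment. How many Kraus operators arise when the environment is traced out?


Tracing out the environment in an orthonormal basis {|i>_E} gives Kraus operators K_i = <i|_E U |0>_E.
Number of Kraus operators = dim(H_env) = d_env
= 25

25


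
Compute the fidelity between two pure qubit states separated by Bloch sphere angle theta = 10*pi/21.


For states separated by angle theta on Bloch sphere:
F = cos^2(theta/2)
theta = 10*pi/21 = 1.4960
theta/2 = 0.7480
cos(theta/2) = 0.7331
F = 0.5374

0.5374


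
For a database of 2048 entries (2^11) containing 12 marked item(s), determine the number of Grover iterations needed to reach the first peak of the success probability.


After j Grover iterations the success probability is P(j) = sin^2((2j+1)*theta), where sin(theta) = sqrt(k/N).
N = 2^11 = 2048, k = 12
sin(theta) = sqrt(k/N) = 0.07654655446
theta = arcsin(sqrt(k/N)) = 0.07662150475 rad
P(j) reaches its first maximum when (2j+1)*theta is as close as possible to pi/2, i.e. j = round(pi/(4*theta) - 1/2).
pi/(4*theta) - 1/2 = 9.7504
(For comparison, the common estimate pi/4 * sqrt(N/k) = 10.2604; the exact maximiser is used here.)
Optimal iterations = 10

10


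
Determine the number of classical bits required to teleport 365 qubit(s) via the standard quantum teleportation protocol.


Quantum teleportation requires 2 classical bits per qubit teleported.
365 qubit(s) -> 2 * 365 = 730 classical bits

730


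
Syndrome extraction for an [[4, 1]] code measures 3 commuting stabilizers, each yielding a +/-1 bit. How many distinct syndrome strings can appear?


Each stabilizer generator gives a binary (+1 or -1) measurement outcome.
With 3 independent generators:
Total syndromes = 2^3
= 8

8


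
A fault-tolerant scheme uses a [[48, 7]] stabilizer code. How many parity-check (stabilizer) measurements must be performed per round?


For an [[n,k]] stabilizer code:
Number of stabilizer generators = n - k
= 48 - 7
= 41

41


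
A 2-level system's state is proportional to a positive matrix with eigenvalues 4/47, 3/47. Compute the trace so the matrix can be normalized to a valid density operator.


tr(M) = sum of eigenvalues
= 4/47 + 3/47
= 7/47
= 0.1489

0.1489


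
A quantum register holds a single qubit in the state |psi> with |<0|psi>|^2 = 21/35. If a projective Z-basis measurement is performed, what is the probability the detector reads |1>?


|alpha|^2 = 21/35 = 0.6000
|beta|^2 = 1 - 21/35 = 14/35 = 0.4000
P(|1>) = |beta|^2 = 0.4000

0.4000


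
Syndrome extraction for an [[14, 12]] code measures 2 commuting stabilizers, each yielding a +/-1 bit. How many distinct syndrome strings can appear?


Each stabilizer generator gives a binary (+1 or -1) measurement outcome.
With 2 independent generators:
Total syndromes = 2^2
= 4

4


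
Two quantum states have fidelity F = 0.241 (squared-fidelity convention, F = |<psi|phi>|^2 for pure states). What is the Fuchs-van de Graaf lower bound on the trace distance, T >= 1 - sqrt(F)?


Fuchs-van de Graaf (squared-fidelity convention): 1 - sqrt(F) <= T <= sqrt(1 - F).
Lower bound: T >= 1 - sqrt(F)
sqrt(F) = sqrt(0.241) = 0.4909
T >= 1 - 0.4909
T >= 0.5091

0.5091


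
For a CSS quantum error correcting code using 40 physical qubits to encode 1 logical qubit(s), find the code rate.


Code rate R = k/n
= 1/40
= 0.0250

0.0250


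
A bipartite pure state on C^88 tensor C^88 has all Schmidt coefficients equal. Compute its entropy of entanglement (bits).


For a maximally entangled state in d x d:
S = log2(d) = log2(88)
= 6.4594

6.4594


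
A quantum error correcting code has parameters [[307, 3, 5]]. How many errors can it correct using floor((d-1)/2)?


Code parameters: [[307, 3, 5]], distance d = 5.
Number of correctable errors = floor((d-1)/2)
= floor((5 - 1)/2)
= floor(4/2)
= 2

2


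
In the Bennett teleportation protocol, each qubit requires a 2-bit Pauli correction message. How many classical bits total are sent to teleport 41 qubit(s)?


Quantum teleportation requires 2 classical bits per qubit teleported.
41 qubit(s) -> 2 * 41 = 82 classical bits

82


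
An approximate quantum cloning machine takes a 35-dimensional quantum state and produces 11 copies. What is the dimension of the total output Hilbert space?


Output space = H^(tensor 11) where dim(H) = 35
dim = 35^11
= 1225 (after 2 factors)
= 42875 (after 3 factors)
= 1500625 (after 4 factors)
= 52521875 (after 5 factors)
= 1838265625 (after 6 factors)
= 64339296875 (after 7 factors)
= 2251875390625 (after 8 factors)
= 78815638671875 (after 9 factors)
= 2758547353515625 (after 10 factors)
= 96549157373046875 (after 11 factors)
= 96549157373046875

96549157373046875


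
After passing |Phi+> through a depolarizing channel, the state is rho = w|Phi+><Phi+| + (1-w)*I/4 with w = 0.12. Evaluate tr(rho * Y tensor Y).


|Phi+> = (|00> + |11>)/sqrt(2)
For the pure Bell state, <Y_A Y_B> = -1 (Bell-state Pauli correlator).
The maximally-mixed part I/4 has tr(I/4 * P tensor P) = 0 for any traceless Pauli P.
So <Y_A Y_B>_rho = w * (-1) + (1 - w) * 0
= 0.12 * (-1)
= -0.1200

-0.1200


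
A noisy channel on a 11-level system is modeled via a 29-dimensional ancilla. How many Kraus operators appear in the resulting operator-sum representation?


Tracing out the environment in an orthonormal basis {|i>_E} gives Kraus operators K_i = <i|_E U |0>_E.
Number of Kraus operators = dim(H_env) = d_env
= 29

29


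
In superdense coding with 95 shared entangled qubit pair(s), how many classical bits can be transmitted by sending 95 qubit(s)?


Superdense coding allows 2 classical bits per shared entangled pair.
95 pair(s) -> 2 * 95 = 190 classical bits

190


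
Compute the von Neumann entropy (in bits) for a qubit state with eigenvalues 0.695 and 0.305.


S = -p*log2(p) - (1-p)*log2(1-p)
p = 0.6950, 1-p = 0.3050
= -0.6950 * log2(0.6950) - 0.3050 * log2(0.3050)
= -(-0.3648) - (-0.5225)
= 0.8873

0.8873


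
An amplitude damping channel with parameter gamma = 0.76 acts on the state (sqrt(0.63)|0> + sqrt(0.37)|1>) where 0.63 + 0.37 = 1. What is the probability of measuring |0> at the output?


For amplitude damping with parameter gamma on state sqrt(a)|0> + sqrt(b)|1>:
alpha^2 = 0.63, beta^2 = 0.37
P(|0>) = alpha^2 + gamma * beta^2
= 0.63 + 0.76 * 0.37
= 0.63 + 0.2812
= 0.9112

0.9112


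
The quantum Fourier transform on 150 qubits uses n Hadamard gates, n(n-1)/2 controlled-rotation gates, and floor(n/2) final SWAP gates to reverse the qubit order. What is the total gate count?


Hadamard gates: 150
Controlled rotations: n*(n-1)/2 = 150*149/2 = 11175
SWAP gates: floor(n/2) = floor(150/2) = 75
Total = 150 + 11175 + 75
= 11400

11400


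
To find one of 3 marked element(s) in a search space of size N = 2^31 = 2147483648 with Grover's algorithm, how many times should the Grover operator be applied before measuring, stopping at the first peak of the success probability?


After j Grover iterations the success probability is P(j) = sin^2((2j+1)*theta), where sin(theta) = sqrt(k/N).
N = 2^31 = 2147483648, k = 3
sin(theta) = sqrt(k/N) = 3.73762473e-05
theta = arcsin(sqrt(k/N)) = 3.73762473e-05 rad
P(j) reaches its first maximum when (2j+1)*theta is as close as possible to pi/2, i.e. j = round(pi/(4*theta) - 1/2).
pi/(4*theta) - 1/2 = 21012.7964
(For comparison, the common estimate pi/4 * sqrt(N/k) = 21013.2964; the exact maximiser is used here.)
Optimal iterations = 21013

21013


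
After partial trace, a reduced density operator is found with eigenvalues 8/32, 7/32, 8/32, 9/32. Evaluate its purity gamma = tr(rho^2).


tr(rho^2) = sum of eigenvalues squared
= (8/32)^2 + (7/32)^2 + (8/32)^2 + (9/32)^2
= (64 + 49 + 64 + 81) / 1024
= 258/1024
= 0.2520

0.2520


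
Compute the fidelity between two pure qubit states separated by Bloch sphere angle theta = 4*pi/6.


For states separated by angle theta on Bloch sphere:
F = cos^2(theta/2)
theta = 4*pi/6 = 2.0944
theta/2 = 1.0472
cos(theta/2) = 0.5000
F = 0.2500

0.2500


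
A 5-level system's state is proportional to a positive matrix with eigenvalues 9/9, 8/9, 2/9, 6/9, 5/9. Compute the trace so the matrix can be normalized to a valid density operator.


tr(M) = sum of eigenvalues
= 9/9 + 8/9 + 2/9 + 6/9 + 5/9
= 30/9
= 3.3333

3.3333


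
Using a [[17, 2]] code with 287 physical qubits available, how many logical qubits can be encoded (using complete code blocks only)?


Each code block uses 17 physical qubits for 2 logical qubit(s).
Number of complete blocks = floor(287 / 17) = 16
Logical qubits = 16 * 2
= 32

32


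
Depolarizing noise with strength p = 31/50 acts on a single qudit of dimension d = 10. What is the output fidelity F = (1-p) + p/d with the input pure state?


F = (1-p) + p/d
= (1 - 0.6200) + 0.6200/10
= 0.3800 + 0.0620
= 0.4420

0.4420


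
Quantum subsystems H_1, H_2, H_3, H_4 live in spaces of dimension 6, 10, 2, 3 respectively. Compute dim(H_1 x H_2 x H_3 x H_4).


dim(H_1 x H_2 x H_3 x H_4) = 6 * 10 * 2 * 3
= 60 * 2 * 3
= 120 * 3
= 360

360


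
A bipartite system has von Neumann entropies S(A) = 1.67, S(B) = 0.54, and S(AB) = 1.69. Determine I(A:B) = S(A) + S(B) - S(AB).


I(A:B) = S(A) + S(B) - S(AB)
= 1.67 + 0.54 - 1.69
= 0.5200

0.5200


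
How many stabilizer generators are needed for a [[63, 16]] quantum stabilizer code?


For an [[n,k]] stabilizer code:
Number of stabilizer generators = n - k
= 63 - 16
= 47

47


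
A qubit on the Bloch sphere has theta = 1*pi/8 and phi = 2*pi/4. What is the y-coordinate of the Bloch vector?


theta = 0.3927, phi = 1.5708
r_y = sin(theta)*sin(phi) = 0.3827 * 1.0000
r_y = 0.3827

0.3827


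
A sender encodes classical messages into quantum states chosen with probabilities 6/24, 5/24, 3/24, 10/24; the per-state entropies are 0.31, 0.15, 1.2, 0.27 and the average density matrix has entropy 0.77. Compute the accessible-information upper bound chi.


chi = S(rho) - sum_i p_i * S(rho_i)
Weighted entropy = 6/24 * 0.31 + 5/24 * 0.15 + 3/24 * 1.2 + 10/24 * 0.27
= 0.3713
chi = 0.77 - 0.3713
= 0.3987

0.3987


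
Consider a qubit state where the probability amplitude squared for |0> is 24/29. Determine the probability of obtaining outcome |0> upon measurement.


|alpha|^2 = 24/29 = 0.8276
|beta|^2 = 1 - 24/29 = 5/29 = 0.1724
P(|0>) = |alpha|^2 = 0.8276

0.8276


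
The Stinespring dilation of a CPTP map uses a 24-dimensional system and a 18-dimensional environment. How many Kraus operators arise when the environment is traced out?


Tracing out the environment in an orthonormal basis {|i>_E} gives Kraus operators K_i = <i|_E U |0>_E.
Number of Kraus operators = dim(H_env) = d_env
= 18

18


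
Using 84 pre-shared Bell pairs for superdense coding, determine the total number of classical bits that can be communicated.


Superdense coding allows 2 classical bits per shared entangled pair.
84 pair(s) -> 2 * 84 = 168 classical bits

168


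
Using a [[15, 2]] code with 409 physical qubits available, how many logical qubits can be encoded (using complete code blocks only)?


Each code block uses 15 physical qubits for 2 logical qubit(s).
Number of complete blocks = floor(409 / 15) = 27
Logical qubits = 27 * 2
= 54

54


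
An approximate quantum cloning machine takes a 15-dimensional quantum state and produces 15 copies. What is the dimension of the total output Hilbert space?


Output space = H^(tensor 15) where dim(H) = 15
dim = 15^15
= 225 (after 2 factors)
= 3375 (after 3 factors)
= 50625 (after 4 factors)
= 759375 (after 5 factors)
= 11390625 (after 6 factors)
= 170859375 (after 7 factors)
= 2562890625 (after 8 factors)
= 38443359375 (after 9 factors)
= 576650390625 (after 10 factors)
= 8649755859375 (after 11 factors)
= 129746337890625 (after 12 factors)
= 1946195068359375 (after 13 factors)
= 29192926025390625 (after 14 factors)
= 437893890380859375 (after 15 factors)
= 437893890380859375

437893890380859375


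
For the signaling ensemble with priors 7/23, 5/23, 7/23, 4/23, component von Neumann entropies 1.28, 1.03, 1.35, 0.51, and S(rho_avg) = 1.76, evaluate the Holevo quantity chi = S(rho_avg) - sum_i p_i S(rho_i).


chi = S(rho) - sum_i p_i * S(rho_i)
Weighted entropy = 7/23 * 1.28 + 5/23 * 1.03 + 7/23 * 1.35 + 4/23 * 0.51
= 1.1130
chi = 1.76 - 1.1130
= 0.6470

0.6470


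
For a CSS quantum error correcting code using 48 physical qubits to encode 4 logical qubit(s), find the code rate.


Code rate R = k/n
= 4/48
= 0.0833

0.0833


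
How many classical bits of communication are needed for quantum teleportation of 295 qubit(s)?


Quantum teleportation requires 2 classical bits per qubit teleported.
295 qubit(s) -> 2 * 295 = 590 classical bits

590


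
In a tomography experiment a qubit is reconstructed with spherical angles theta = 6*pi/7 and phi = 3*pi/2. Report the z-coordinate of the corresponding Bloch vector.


theta = 2.6928, phi = 4.7124
r_z = cos(theta) = -0.9010

-0.9010


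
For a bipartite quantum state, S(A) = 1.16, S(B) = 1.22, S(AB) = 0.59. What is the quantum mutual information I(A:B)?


I(A:B) = S(A) + S(B) - S(AB)
= 1.16 + 1.22 - 0.59
= 1.7900

1.7900


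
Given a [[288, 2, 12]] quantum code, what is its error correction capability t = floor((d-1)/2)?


Code parameters: [[288, 2, 12]], distance d = 12.
Number of correctable errors = floor((d-1)/2)
= floor((12 - 1)/2)
= floor(11/2)
= 5

5


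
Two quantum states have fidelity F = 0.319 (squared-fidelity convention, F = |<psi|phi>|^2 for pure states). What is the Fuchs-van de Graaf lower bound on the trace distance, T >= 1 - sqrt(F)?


Fuchs-van de Graaf (squared-fidelity convention): 1 - sqrt(F) <= T <= sqrt(1 - F).
Lower bound: T >= 1 - sqrt(F)
sqrt(F) = sqrt(0.319) = 0.5648
T >= 1 - 0.5648
T >= 0.4352

0.4352


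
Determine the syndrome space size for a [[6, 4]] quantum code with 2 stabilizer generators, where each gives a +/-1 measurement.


Each stabilizer generator gives a binary (+1 or -1) measurement outcome.
With 2 independent generators:
Total syndromes = 2^2
= 4

4


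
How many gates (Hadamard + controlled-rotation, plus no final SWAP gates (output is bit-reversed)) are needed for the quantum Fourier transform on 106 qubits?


Hadamard gates: 106
Controlled rotations: n*(n-1)/2 = 106*105/2 = 5565
SWAP gates: 0 (omitted)
Total = 106 + 5565
= 5671

5671


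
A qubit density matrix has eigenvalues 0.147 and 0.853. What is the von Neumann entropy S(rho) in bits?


S = -p*log2(p) - (1-p)*log2(1-p)
p = 0.1470, 1-p = 0.8530
= -0.1470 * log2(0.1470) - 0.8530 * log2(0.8530)
= -(-0.4066) - (-0.1957)
= 0.6023

0.6023


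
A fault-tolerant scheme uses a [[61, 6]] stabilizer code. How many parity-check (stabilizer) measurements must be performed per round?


For an [[n,k]] stabilizer code:
Number of stabilizer generators = n - k
= 61 - 6
= 55

55


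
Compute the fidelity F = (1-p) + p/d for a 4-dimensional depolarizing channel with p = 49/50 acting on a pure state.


F = (1-p) + p/d
= (1 - 0.9800) + 0.9800/4
= 0.0200 + 0.2450
= 0.2650

0.2650


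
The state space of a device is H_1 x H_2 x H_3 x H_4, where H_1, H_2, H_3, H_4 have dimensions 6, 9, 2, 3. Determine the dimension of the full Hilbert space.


dim(H_1 x H_2 x H_3 x H_4) = 6 * 9 * 2 * 3
= 54 * 2 * 3
= 108 * 3
= 324

324


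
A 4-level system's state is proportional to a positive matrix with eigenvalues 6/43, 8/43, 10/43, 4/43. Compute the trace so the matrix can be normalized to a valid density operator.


tr(M) = sum of eigenvalues
= 6/43 + 8/43 + 10/43 + 4/43
= 28/43
= 0.6512

0.6512


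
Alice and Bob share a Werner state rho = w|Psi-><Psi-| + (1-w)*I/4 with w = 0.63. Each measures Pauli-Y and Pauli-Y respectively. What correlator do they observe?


|Psi-> = (|01> - |10>)/sqrt(2)
For the pure Bell state, <Y_A Y_B> = -1 (Bell-state Pauli correlator).
The maximally-mixed part I/4 has tr(I/4 * P tensor P) = 0 for any traceless Pauli P.
So <Y_A Y_B>_rho = w * (-1) + (1 - w) * 0
= 0.63 * (-1)
= -0.6300

-0.6300


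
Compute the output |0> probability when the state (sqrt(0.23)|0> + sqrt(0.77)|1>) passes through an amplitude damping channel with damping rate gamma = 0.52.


For amplitude damping with parameter gamma on state sqrt(a)|0> + sqrt(b)|1>:
alpha^2 = 0.23, beta^2 = 0.77
P(|0>) = alpha^2 + gamma * beta^2
= 0.23 + 0.52 * 0.77
= 0.23 + 0.4004
= 0.6304

0.6304


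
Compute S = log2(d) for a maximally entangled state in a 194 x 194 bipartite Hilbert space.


For a maximally entangled state in d x d:
S = log2(d) = log2(194)
= 7.5999

7.5999


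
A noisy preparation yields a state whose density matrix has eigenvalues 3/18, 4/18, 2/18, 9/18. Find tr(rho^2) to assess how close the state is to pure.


tr(rho^2) = sum of eigenvalues squared
= (3/18)^2 + (4/18)^2 + (2/18)^2 + (9/18)^2
= (9 + 16 + 4 + 81) / 324
= 110/324
= 0.3395

0.3395


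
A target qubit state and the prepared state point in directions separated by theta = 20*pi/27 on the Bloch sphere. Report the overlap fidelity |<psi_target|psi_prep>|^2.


For states separated by angle theta on Bloch sphere:
F = cos^2(theta/2)
theta = 20*pi/27 = 2.3271
theta/2 = 1.1636
cos(theta/2) = 0.3961
F = 0.1569

0.1569


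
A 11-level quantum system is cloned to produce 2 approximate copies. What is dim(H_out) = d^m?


Output space = H^(tensor 2) where dim(H) = 11
dim = 11^2
= 121

121


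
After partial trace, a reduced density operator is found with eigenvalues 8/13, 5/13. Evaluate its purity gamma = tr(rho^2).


tr(rho^2) = sum of eigenvalues squared
= (8/13)^2 + (5/13)^2
= (64 + 25) / 169
= 89/169
= 0.5266

0.5266


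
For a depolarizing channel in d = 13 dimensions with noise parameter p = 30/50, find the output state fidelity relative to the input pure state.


F = (1-p) + p/d
= (1 - 0.6000) + 0.6000/13
= 0.4000 + 0.0462
= 0.4462

0.4462


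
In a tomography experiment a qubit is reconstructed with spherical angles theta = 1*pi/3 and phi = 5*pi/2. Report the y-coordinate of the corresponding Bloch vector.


theta = 1.0472, phi = 7.8540
r_y = sin(theta)*sin(phi) = 0.8660 * 1.0000
r_y = 0.8660

0.8660


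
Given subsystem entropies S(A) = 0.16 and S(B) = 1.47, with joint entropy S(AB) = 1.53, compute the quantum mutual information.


I(A:B) = S(A) + S(B) - S(AB)
= 0.16 + 1.47 - 1.53
= 0.1000

0.1000


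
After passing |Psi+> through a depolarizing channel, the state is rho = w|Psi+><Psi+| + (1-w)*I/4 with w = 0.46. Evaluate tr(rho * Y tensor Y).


|Psi+> = (|01> + |10>)/sqrt(2)
For the pure Bell state, <Y_A Y_B> = +1 (Bell-state Pauli correlator).
The maximally-mixed part I/4 has tr(I/4 * P tensor P) = 0 for any traceless Pauli P.
So <Y_A Y_B>_rho = w * (+1) + (1 - w) * 0
= 0.46 * (+1)
= 0.4600

0.4600


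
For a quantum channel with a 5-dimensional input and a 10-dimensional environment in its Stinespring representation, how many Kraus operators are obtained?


Tracing out the environment in an orthonormal basis {|i>_E} gives Kraus operators K_i = <i|_E U |0>_E.
Number of Kraus operators = dim(H_env) = d_env
= 10

10


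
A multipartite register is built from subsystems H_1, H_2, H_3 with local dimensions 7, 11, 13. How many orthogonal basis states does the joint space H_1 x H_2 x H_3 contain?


dim(H_1 x H_2 x H_3) = 7 * 11 * 13
= 77 * 13
= 1001

1001


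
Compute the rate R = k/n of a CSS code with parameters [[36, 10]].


Code rate R = k/n
= 10/36
= 0.2778

0.2778


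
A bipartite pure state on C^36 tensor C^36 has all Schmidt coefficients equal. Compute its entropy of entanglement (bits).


For a maximally entangled state in d x d:
S = log2(d) = log2(36)
= 5.1699

5.1699


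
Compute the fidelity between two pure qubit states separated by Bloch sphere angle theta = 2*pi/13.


For states separated by angle theta on Bloch sphere:
F = cos^2(theta/2)
theta = 2*pi/13 = 0.4833
theta/2 = 0.2417
cos(theta/2) = 0.9709
F = 0.9427

0.9427


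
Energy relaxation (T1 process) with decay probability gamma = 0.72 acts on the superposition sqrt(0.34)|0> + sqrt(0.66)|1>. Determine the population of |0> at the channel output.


For amplitude damping with parameter gamma on state sqrt(a)|0> + sqrt(b)|1>:
alpha^2 = 0.34, beta^2 = 0.66
P(|0>) = alpha^2 + gamma * beta^2
= 0.34 + 0.72 * 0.66
= 0.34 + 0.4752
= 0.8152

0.8152


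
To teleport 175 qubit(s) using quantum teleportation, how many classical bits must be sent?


Quantum teleportation requires 2 classical bits per qubit teleported.
175 qubit(s) -> 2 * 175 = 350 classical bits

350


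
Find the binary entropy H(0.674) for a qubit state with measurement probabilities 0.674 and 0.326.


S = -p*log2(p) - (1-p)*log2(1-p)
p = 0.6740, 1-p = 0.3260
= -0.6740 * log2(0.6740) - 0.3260 * log2(0.3260)
= -(-0.3836) - (-0.5272)
= 0.9108

0.9108


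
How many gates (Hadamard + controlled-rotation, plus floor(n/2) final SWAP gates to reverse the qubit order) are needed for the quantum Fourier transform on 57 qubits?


Hadamard gates: 57
Controlled rotations: n*(n-1)/2 = 57*56/2 = 1596
SWAP gates: floor(n/2) = floor(57/2) = 28
Total = 57 + 1596 + 28
= 1681

1681


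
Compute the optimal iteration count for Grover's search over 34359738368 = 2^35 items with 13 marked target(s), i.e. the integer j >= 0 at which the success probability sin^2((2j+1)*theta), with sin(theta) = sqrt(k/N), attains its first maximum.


After j Grover iterations the success probability is P(j) = sin^2((2j+1)*theta), where sin(theta) = sqrt(k/N).
N = 2^35 = 34359738368, k = 13
sin(theta) = sqrt(k/N) = 1.94512158e-05
theta = arcsin(sqrt(k/N)) = 1.94512158e-05 rad
P(j) reaches its first maximum when (2j+1)*theta is as close as possible to pi/2, i.e. j = round(pi/(4*theta) - 1/2).
pi/(4*theta) - 1/2 = 40377.3443
(For comparison, the common estimate pi/4 * sqrt(N/k) = 40377.8443; the exact maximiser is used here.)
Optimal iterations = 40377

40377


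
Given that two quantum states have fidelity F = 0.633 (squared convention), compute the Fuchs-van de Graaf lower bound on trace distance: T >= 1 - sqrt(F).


Fuchs-van de Graaf (squared-fidelity convention): 1 - sqrt(F) <= T <= sqrt(1 - F).
Lower bound: T >= 1 - sqrt(F)
sqrt(F) = sqrt(0.633) = 0.7956
T >= 1 - 0.7956
T >= 0.2044

0.2044


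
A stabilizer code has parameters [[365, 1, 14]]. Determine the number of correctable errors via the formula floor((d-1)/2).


Code parameters: [[365, 1, 14]], distance d = 14.
Number of correctable errors = floor((d-1)/2)
= floor((14 - 1)/2)
= floor(13/2)
= 6

6


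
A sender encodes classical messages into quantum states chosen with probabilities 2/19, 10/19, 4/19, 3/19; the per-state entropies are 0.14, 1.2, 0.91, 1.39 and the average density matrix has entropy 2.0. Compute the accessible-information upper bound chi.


chi = S(rho) - sum_i p_i * S(rho_i)
Weighted entropy = 2/19 * 0.14 + 10/19 * 1.2 + 4/19 * 0.91 + 3/19 * 1.39
= 1.0574
chi = 2.0 - 1.0574
= 0.9426

0.9426


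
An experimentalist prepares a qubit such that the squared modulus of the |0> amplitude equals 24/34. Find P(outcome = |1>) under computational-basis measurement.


|alpha|^2 = 24/34 = 0.7059
|beta|^2 = 1 - 24/34 = 10/34 = 0.2941
P(|1>) = |beta|^2 = 0.2941

0.2941


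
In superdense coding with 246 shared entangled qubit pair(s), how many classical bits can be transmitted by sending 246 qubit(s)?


Superdense coding allows 2 classical bits per shared entangled pair.
246 pair(s) -> 2 * 246 = 492 classical bits

492


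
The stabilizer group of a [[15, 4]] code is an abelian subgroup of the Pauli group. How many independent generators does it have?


For an [[n,k]] stabilizer code:
Number of stabilizer generators = n - k
= 15 - 4
= 11

11


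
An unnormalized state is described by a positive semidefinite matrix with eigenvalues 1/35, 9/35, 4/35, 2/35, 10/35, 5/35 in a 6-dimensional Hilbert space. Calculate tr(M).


tr(M) = sum of eigenvalues
= 1/35 + 9/35 + 4/35 + 2/35 + 10/35 + 5/35
= 31/35
= 0.8857

0.8857


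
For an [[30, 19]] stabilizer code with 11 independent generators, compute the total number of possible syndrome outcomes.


Each stabilizer generator gives a binary (+1 or -1) measurement outcome.
With 11 independent generators:
Total syndromes = 2^11
= 2048

2048


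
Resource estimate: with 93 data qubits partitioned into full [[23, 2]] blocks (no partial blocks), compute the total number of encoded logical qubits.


Each code block uses 23 physical qubits for 2 logical qubit(s).
Number of complete blocks = floor(93 / 23) = 4
Logical qubits = 4 * 2
= 8

8


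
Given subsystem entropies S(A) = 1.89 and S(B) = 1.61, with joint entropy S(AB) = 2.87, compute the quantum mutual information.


I(A:B) = S(A) + S(B) - S(AB)
= 1.89 + 1.61 - 2.87
= 0.6300

0.6300


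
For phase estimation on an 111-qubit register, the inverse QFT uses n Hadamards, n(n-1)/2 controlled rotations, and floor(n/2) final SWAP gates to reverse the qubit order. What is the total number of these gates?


Hadamard gates: 111
Controlled rotations: n*(n-1)/2 = 111*110/2 = 6105
SWAP gates: floor(n/2) = floor(111/2) = 55
Total = 111 + 6105 + 55
= 6271

6271


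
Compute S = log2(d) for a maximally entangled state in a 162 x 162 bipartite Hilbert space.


For a maximally entangled state in d x d:
S = log2(d) = log2(162)
= 7.3399

7.3399


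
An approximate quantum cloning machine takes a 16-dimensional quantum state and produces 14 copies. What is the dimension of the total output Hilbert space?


Output space = H^(tensor 14) where dim(H) = 16
dim = 16^14
= 256 (after 2 factors)
= 4096 (after 3 factors)
= 65536 (after 4 factors)
= 1048576 (after 5 factors)
= 16777216 (after 6 factors)
= 268435456 (after 7 factors)
= 4294967296 (after 8 factors)
= 68719476736 (after 9 factors)
= 1099511627776 (after 10 factors)
= 17592186044416 (after 11 factors)
= 281474976710656 (after 12 factors)
= 4503599627370496 (after 13 factors)
= 72057594037927936 (after 14 factors)
= 72057594037927936

72057594037927936


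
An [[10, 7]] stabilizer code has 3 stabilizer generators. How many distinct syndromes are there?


Each stabilizer generator gives a binary (+1 or -1) measurement outcome.
With 3 independent generators:
Total syndromes = 2^3
= 8

8


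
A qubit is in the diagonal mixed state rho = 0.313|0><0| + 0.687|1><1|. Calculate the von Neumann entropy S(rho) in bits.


S = -p*log2(p) - (1-p)*log2(1-p)
p = 0.3130, 1-p = 0.6870
= -0.3130 * log2(0.3130) - 0.6870 * log2(0.6870)
= -(-0.5245) - (-0.3721)
= 0.8966

0.8966


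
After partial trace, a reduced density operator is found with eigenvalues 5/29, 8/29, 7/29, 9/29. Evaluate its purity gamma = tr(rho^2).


tr(rho^2) = sum of eigenvalues squared
= (5/29)^2 + (8/29)^2 + (7/29)^2 + (9/29)^2
= (25 + 64 + 49 + 81) / 841
= 219/841
= 0.2604

0.2604


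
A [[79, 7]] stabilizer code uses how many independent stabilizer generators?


For an [[n,k]] stabilizer code:
Number of stabilizer generators = n - k
= 79 - 7
= 72

72


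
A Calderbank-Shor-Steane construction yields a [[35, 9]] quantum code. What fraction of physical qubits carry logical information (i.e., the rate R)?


Code rate R = k/n
= 9/35
= 0.2571

0.2571


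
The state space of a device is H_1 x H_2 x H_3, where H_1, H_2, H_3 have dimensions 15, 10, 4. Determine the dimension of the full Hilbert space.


dim(H_1 x H_2 x H_3) = 15 * 10 * 4
= 150 * 4
= 600

600


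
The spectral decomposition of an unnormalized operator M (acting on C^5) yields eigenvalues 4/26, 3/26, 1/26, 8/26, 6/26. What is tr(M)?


tr(M) = sum of eigenvalues
= 4/26 + 3/26 + 1/26 + 8/26 + 6/26
= 22/26
= 0.8462

0.8462


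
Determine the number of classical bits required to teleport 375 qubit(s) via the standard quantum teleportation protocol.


Quantum teleportation requires 2 classical bits per qubit teleported.
375 qubit(s) -> 2 * 375 = 750 classical bits

750


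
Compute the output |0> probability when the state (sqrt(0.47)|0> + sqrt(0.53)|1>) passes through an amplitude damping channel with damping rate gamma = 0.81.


For amplitude damping with parameter gamma on state sqrt(a)|0> + sqrt(b)|1>:
alpha^2 = 0.47, beta^2 = 0.53
P(|0>) = alpha^2 + gamma * beta^2
= 0.47 + 0.81 * 0.53
= 0.47 + 0.4293
= 0.8993

0.8993


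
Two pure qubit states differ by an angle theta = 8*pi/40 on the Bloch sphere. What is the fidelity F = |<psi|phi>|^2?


For states separated by angle theta on Bloch sphere:
F = cos^2(theta/2)
theta = 8*pi/40 = 0.6283
theta/2 = 0.3142
cos(theta/2) = 0.9511
F = 0.9045

0.9045


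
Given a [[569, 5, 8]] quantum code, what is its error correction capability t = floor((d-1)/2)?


Code parameters: [[569, 5, 8]], distance d = 8.
Number of correctable errors = floor((d-1)/2)
= floor((8 - 1)/2)
= floor(7/2)
= 3

3


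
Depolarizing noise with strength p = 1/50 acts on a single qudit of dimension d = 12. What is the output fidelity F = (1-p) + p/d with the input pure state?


F = (1-p) + p/d
= (1 - 0.0200) + 0.0200/12
= 0.9800 + 0.0017
= 0.9817

0.9817


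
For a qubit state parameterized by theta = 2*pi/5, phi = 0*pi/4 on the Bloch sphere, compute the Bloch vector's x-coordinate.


theta = 1.2566, phi = 0.0000
r_x = sin(theta)*cos(phi) = 0.9511 * 1.0000
r_x = 0.9511

0.9511


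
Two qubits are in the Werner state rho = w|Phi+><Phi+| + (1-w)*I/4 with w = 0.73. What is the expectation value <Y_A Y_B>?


|Phi+> = (|00> + |11>)/sqrt(2)
For the pure Bell state, <Y_A Y_B> = -1 (Bell-state Pauli correlator).
The maximally-mixed part I/4 has tr(I/4 * P tensor P) = 0 for any traceless Pauli P.
So <Y_A Y_B>_rho = w * (-1) + (1 - w) * 0
= 0.73 * (-1)
= -0.7300

-0.7300


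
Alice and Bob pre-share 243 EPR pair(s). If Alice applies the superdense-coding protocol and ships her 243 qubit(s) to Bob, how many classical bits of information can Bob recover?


Superdense coding allows 2 classical bits per shared entangled pair.
243 pair(s) -> 2 * 243 = 486 classical bits

486


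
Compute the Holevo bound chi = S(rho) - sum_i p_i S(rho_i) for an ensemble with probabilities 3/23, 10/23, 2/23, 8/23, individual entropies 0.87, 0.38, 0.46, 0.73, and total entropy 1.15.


chi = S(rho) - sum_i p_i * S(rho_i)
Weighted entropy = 3/23 * 0.87 + 10/23 * 0.38 + 2/23 * 0.46 + 8/23 * 0.73
= 0.5726
chi = 1.15 - 0.5726
= 0.5774

0.5774


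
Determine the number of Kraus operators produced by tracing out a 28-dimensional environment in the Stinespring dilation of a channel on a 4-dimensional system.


Tracing out the environment in an orthonormal basis {|i>_E} gives Kraus operators K_i = <i|_E U |0>_E.
Number of Kraus operators = dim(H_env) = d_env
= 28

28


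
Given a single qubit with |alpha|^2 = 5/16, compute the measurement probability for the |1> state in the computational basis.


|alpha|^2 = 5/16 = 0.3125
|beta|^2 = 1 - 5/16 = 11/16 = 0.6875
P(|1>) = |beta|^2 = 0.6875

0.6875


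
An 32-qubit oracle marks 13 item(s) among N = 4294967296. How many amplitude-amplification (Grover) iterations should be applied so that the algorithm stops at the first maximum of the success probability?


After j Grover iterations the success probability is P(j) = sin^2((2j+1)*theta), where sin(theta) = sqrt(k/N).
N = 2^32 = 4294967296, k = 13
sin(theta) = sqrt(k/N) = 5.501634637e-05
theta = arcsin(sqrt(k/N)) = 5.501634639e-05 rad
P(j) reaches its first maximum when (2j+1)*theta is as close as possible to pi/2, i.e. j = round(pi/(4*theta) - 1/2).
pi/(4*theta) - 1/2 = 14275.2238
(For comparison, the common estimate pi/4 * sqrt(N/k) = 14275.7238; the exact maximiser is used here.)
Optimal iterations = 14275

14275


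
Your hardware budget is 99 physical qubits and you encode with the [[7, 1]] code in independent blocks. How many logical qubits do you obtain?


Each code block uses 7 physical qubits for 1 logical qubit(s).
Number of complete blocks = floor(99 / 7) = 14
Logical qubits = 14 * 1
= 14

14


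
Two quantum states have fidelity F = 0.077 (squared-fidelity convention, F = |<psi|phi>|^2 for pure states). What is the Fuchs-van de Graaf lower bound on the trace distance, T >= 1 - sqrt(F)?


Fuchs-van de Graaf (squared-fidelity convention): 1 - sqrt(F) <= T <= sqrt(1 - F).
Lower bound: T >= 1 - sqrt(F)
sqrt(F) = sqrt(0.077) = 0.2775
T >= 1 - 0.2775
T >= 0.7225

0.7225


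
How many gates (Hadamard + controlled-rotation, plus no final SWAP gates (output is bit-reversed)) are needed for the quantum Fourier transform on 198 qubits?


Hadamard gates: 198
Controlled rotations: n*(n-1)/2 = 198*197/2 = 19503
SWAP gates: 0 (omitted)
Total = 198 + 19503
= 19701

19701


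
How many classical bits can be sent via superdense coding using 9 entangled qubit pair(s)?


Superdense coding allows 2 classical bits per shared entangled pair.
9 pair(s) -> 2 * 9 = 18 classical bits

18


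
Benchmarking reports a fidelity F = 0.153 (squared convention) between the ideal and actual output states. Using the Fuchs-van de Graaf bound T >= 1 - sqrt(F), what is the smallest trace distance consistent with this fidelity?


Fuchs-van de Graaf (squared-fidelity convention): 1 - sqrt(F) <= T <= sqrt(1 - F).
Lower bound: T >= 1 - sqrt(F)
sqrt(F) = sqrt(0.153) = 0.3912
T >= 1 - 0.3912
T >= 0.6088

0.6088


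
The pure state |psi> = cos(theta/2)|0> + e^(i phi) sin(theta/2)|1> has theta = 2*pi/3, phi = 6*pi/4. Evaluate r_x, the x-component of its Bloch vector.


theta = 2.0944, phi = 4.7124
r_x = sin(theta)*cos(phi) = 0.8660 * 0.0000
r_x = 0.0000

0.0000


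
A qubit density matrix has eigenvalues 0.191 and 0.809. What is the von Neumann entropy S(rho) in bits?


S = -p*log2(p) - (1-p)*log2(1-p)
p = 0.1910, 1-p = 0.8090
= -0.1910 * log2(0.1910) - 0.8090 * log2(0.8090)
= -(-0.4562) - (-0.2474)
= 0.7036

0.7036


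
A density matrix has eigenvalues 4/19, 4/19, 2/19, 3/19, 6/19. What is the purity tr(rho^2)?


tr(rho^2) = sum of eigenvalues squared
= (4/19)^2 + (4/19)^2 + (2/19)^2 + (3/19)^2 + (6/19)^2
= (16 + 16 + 4 + 9 + 36) / 361
= 81/361
= 0.2244

0.2244


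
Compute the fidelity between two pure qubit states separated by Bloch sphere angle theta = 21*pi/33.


For states separated by angle theta on Bloch sphere:
F = cos^2(theta/2)
theta = 21*pi/33 = 1.9992
theta/2 = 0.9996
cos(theta/2) = 0.5406
F = 0.2923

0.2923


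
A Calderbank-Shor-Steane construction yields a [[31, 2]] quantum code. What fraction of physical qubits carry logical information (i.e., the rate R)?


Code rate R = k/n
= 2/31
= 0.0645

0.0645


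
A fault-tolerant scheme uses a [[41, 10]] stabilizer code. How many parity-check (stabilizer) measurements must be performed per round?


For an [[n,k]] stabilizer code:
Number of stabilizer generators = n - k
= 41 - 10
= 31

31


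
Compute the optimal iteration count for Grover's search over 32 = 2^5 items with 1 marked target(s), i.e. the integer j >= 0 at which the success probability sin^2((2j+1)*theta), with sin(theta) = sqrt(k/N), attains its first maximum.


After j Grover iterations the success probability is P(j) = sin^2((2j+1)*theta), where sin(theta) = sqrt(k/N).
N = 2^5 = 32, k = 1
sin(theta) = sqrt(k/N) = 0.1767766953
theta = arcsin(sqrt(k/N)) = 0.1777106008 rad
P(j) reaches its first maximum when (2j+1)*theta is as close as possible to pi/2, i.e. j = round(pi/(4*theta) - 1/2).
pi/(4*theta) - 1/2 = 3.9195
(For comparison, the common estimate pi/4 * sqrt(N/k) = 4.4429; the exact maximiser is used here.)
Optimal iterations = 4

4


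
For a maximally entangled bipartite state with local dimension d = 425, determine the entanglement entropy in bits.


For a maximally entangled state in d x d:
S = log2(d) = log2(425)
= 8.7313

8.7313


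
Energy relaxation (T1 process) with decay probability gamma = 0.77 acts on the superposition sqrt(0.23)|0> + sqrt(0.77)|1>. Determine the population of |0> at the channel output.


For amplitude damping with parameter gamma on state sqrt(a)|0> + sqrt(b)|1>:
alpha^2 = 0.23, beta^2 = 0.77
P(|0>) = alpha^2 + gamma * beta^2
= 0.23 + 0.77 * 0.77
= 0.23 + 0.5929
= 0.8229

0.8229


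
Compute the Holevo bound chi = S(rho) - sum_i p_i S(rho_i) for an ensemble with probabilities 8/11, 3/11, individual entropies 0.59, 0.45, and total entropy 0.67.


chi = S(rho) - sum_i p_i * S(rho_i)
Weighted entropy = 8/11 * 0.59 + 3/11 * 0.45
= 0.5518
chi = 0.67 - 0.5518
= 0.1182

0.1182


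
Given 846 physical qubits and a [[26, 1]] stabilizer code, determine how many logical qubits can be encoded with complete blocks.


Each code block uses 26 physical qubits for 1 logical qubit(s).
Number of complete blocks = floor(846 / 26) = 32
Logical qubits = 32 * 1
= 32

32


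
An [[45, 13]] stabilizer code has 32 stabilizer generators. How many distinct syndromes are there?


Each stabilizer generator gives a binary (+1 or -1) measurement outcome.
With 32 independent generators:
Total syndromes = 2^32
= 4294967296

4294967296
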